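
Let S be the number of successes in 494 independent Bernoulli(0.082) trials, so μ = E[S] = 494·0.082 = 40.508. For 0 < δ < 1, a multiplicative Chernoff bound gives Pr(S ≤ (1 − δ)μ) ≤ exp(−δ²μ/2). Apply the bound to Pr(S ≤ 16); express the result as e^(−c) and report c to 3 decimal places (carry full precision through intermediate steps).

7.414

Write 16 = (1 − δ)μ, so δ = 1 − 16/40.508 = 0.6050163…
Then the exponent is δ²μ/2 = (μ − 16)²/(2μ) = 7.413870.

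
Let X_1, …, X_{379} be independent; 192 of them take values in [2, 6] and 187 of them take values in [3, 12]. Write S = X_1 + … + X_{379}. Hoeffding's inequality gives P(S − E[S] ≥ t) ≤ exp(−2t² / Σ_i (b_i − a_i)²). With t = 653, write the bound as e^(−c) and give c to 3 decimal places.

Σ(b_i − a_i)² = 192·4² + 187·9² = 18219.
c = 2t² / 18219 = 2·653² / 18219 = 46.8093.

46.809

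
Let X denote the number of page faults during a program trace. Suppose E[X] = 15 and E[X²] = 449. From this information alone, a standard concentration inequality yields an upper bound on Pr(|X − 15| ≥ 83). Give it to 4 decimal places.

0.0325

The first two moments determine the variance, so Chebyshev's inequality is the sharpest standard bound available.
Var(X) = E[X²] − (E[X])² = 449 − 225 = 224.
Chebyshev's inequality: Pr(|X − μ| ≥ t) ≤ Var(X)/t² = 224/6889 = 0.0325.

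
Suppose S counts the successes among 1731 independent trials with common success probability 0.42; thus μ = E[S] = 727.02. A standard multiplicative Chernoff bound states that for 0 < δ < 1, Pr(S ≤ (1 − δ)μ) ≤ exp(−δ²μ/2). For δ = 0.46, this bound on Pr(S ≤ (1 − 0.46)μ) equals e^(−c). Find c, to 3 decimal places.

c = δ²μ/2 = 0.46²·727.02/2 = 76.9187.

76.919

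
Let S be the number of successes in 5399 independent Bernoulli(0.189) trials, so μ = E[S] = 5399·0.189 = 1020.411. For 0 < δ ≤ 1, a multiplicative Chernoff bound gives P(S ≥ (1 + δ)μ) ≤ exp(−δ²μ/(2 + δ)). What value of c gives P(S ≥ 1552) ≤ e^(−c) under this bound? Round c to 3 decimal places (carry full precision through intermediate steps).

Write 1552 = (1 + δ)μ, so δ = 1552/1020.411 − 1 = 0.5209558…
Then the exponent is δ²μ/(2 + δ) = (1552 − μ)² / (μ·(2 + δ)) = 109.852922.

109.853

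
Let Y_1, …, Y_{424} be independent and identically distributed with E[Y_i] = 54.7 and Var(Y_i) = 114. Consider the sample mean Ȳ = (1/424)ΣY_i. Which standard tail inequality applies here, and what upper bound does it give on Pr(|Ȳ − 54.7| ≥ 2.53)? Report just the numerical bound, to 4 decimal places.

0.0420

With mean and variance of each term known, Chebyshev's inequality bounds the deviation of the sum (or sample mean).
Var(Ȳ) = Var(Y_i)/n = 114/424 = 0.26887.
Chebyshev: Pr(|Ȳ − 54.7| ≥ 2.53) ≤ Var(Ȳ)/(2.53)² = 114/(424·2.53²) = 0.0420.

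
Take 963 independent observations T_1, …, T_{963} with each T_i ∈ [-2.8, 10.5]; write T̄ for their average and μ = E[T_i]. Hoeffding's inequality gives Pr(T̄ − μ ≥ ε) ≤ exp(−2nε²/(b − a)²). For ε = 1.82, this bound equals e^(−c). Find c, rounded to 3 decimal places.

c = 2nε²/(b − a)² = 2·963·1.82² / 13.3² = 36.0658.

36.066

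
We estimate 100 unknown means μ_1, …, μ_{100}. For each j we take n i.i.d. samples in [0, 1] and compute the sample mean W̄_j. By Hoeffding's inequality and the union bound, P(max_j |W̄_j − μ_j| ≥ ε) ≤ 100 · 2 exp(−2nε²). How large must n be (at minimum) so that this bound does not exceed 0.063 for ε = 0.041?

2399

Need 2·100·exp(−2nε²) ≤ 0.063, i.e. exp(−2nε²) ≤ 0.063/200.
So 2nε² ≥ ln(200/0.063) = 8.062938.
Hence n ≥ 8.062938/(2·0.041²) = 2398.256.
The smallest integer n is 2399.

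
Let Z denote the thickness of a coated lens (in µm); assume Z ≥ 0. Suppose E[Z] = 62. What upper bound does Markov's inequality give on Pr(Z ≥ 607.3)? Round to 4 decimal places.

Markov's inequality: for a non-negative random variable, Pr(Z ≥ a) ≤ E[Z]/a.
Here E[Z] = 62 and a = 607.3, so the bound is 62/607.3 = 0.1021.

0.1021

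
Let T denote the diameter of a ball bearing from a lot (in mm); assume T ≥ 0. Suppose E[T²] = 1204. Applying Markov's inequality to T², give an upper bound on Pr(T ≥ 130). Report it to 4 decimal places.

Since T ≥ 0, the event {T ≥ 130} is the same as {T² ≥ 16900}.
Markov's inequality applied to T² gives Pr(T² ≥ 16900) ≤ E[T²]/16900 = 1204/16900 = 0.0712.

0.0712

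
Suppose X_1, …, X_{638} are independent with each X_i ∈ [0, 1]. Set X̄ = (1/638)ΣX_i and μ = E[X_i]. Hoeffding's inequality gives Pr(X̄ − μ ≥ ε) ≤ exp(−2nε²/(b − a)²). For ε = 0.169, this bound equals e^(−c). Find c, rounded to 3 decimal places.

c = 2nε²/(b − a)² = 2·638·0.169² / 1² = 36.4438.

36.444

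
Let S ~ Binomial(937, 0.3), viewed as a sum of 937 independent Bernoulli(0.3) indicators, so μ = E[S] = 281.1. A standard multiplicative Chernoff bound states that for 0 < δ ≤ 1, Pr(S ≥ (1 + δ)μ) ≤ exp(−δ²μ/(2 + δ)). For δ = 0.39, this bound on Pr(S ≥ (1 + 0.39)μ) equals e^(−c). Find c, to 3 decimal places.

17.889

c = δ²μ/(2 + δ) = 0.39²·281.1/(2 + 0.39) = 17.8893.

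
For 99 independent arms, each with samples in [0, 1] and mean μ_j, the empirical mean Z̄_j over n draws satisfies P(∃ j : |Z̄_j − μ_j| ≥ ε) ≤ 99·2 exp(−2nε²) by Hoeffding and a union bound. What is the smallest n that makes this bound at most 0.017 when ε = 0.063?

Need 2·99·exp(−2nε²) ≤ 0.017, i.e. exp(−2nε²) ≤ 0.017/198.
So 2nε² ≥ ln(198/0.017) = 9.362809.
Hence n ≥ 9.362809/(2·0.063²) = 1179.492.
The smallest integer n is 1180.

1180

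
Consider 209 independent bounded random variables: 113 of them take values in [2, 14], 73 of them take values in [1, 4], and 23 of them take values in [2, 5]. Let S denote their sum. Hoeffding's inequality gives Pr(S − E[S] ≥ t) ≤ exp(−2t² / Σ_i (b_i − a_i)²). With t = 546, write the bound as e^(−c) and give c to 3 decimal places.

Σ(b_i − a_i)² = 113·12² + 73·3² + 23·3² = 17136.
c = 2t² / 17136 = 2·546² / 17136 = 34.7941.

34.794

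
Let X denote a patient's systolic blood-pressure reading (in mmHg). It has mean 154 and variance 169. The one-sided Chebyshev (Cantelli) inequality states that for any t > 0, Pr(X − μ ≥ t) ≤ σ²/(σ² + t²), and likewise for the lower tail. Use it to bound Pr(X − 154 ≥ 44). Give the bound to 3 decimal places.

0.080

Here σ² = 169 and t = 44, so σ² + t² = 2105.
Cantelli's bound: 169/2105 = 0.0803.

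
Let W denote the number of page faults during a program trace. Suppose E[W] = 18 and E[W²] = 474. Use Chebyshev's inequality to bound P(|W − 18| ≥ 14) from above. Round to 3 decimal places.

0.765

Var(W) = E[W²] − (E[W])² = 474 − 324 = 150.
Chebyshev's inequality: P(|W − μ| ≥ t) ≤ Var(W)/t² = 150/196 = 0.7653.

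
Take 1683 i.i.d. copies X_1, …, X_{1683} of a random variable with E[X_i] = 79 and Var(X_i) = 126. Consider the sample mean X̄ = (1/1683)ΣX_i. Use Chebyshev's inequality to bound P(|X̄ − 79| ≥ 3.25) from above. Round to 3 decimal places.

Var(X̄) = Var(X_i)/n = 126/1683 = 0.074866.
Chebyshev: P(|X̄ − 79| ≥ 3.25) ≤ Var(X̄)/(3.25)² = 126/(1683·3.25²) = 0.0071.

0.007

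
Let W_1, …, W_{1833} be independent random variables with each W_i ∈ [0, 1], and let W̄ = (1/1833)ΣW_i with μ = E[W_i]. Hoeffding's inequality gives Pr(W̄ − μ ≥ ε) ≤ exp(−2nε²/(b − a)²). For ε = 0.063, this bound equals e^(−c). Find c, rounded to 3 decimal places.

c = 2nε²/(b − a)² = 2·1833·0.063² / 1² = 14.5504.

14.550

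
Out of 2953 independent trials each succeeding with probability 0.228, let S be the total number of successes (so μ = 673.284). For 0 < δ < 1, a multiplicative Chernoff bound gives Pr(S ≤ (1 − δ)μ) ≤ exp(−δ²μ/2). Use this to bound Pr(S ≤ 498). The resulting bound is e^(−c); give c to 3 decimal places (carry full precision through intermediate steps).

Write 498 = (1 − δ)μ, so δ = 1 − 498/673.284 = 0.2603418…
Then the exponent is δ²μ/2 = (μ − 498)²/(2μ) = 22.816880.

22.817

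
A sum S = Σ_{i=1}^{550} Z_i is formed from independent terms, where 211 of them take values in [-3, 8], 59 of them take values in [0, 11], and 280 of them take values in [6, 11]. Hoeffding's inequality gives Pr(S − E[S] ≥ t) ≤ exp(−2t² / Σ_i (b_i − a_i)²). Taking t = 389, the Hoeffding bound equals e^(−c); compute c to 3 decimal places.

Σ(b_i − a_i)² = 211·11² + 59·11² + 280·5² = 39670.
c = 2t² / 39670 = 2·389² / 39670 = 7.6290.

7.629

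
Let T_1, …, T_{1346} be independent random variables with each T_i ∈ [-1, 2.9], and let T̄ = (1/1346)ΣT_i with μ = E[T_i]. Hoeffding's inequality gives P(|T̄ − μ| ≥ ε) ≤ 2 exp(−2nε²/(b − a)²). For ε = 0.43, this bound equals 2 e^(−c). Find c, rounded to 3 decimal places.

32.725

c = 2nε²/(b − a)² = 2·1346·0.43² / 3.9² = 32.7252.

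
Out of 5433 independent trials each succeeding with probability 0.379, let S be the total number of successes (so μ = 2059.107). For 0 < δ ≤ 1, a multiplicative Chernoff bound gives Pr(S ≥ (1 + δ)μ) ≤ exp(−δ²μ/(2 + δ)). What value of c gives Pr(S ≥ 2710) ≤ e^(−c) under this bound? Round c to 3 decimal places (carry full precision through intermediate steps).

88.835

Write 2710 = (1 + δ)μ, so δ = 2710/2059.107 − 1 = 0.3161045…
Then the exponent is δ²μ/(2 + δ) = (2710 − μ)² / (μ·(2 + δ)) = 88.834597.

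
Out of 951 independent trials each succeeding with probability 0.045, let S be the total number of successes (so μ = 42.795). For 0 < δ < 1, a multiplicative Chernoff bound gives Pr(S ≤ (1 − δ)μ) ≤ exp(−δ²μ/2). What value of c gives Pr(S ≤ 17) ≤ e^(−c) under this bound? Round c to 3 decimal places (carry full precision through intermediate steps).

Write 17 = (1 − δ)μ, so δ = 1 − 17/42.795 = 0.6027573…
Then the exponent is δ²μ/2 = (μ − 17)²/(2μ) = 7.774063.

7.774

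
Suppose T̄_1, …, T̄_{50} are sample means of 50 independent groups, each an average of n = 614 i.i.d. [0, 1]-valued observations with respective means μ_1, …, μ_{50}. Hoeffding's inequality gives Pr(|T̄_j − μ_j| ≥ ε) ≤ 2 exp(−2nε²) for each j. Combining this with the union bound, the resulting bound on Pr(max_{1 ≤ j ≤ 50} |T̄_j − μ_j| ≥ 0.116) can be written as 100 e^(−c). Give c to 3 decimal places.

16.524

Union bound over the 50 events: Pr(max_{1 ≤ j ≤ 50} |T̄_j − μ_j| ≥ 0.116) ≤ 50·2·exp(−2nε²) = 100 exp(−2·614·0.116²).
So c = 2·614·0.116² = 16.5240.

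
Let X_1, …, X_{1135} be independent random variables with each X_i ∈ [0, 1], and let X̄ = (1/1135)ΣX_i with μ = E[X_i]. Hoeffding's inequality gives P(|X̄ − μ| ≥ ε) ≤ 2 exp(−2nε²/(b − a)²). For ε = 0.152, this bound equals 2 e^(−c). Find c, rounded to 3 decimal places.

c = 2nε²/(b − a)² = 2·1135·0.152² / 1² = 52.4461.

52.446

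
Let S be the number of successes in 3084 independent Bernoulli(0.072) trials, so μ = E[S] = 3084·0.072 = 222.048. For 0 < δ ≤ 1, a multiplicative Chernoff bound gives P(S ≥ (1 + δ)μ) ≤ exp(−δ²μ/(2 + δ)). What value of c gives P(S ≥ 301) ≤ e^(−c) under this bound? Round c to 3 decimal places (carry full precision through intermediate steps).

Write 301 = (1 + δ)μ, so δ = 301/222.048 − 1 = 0.3555628…
Then the exponent is δ²μ/(2 + δ) = (301 − μ)² / (μ·(2 + δ)) = 11.917488.

11.917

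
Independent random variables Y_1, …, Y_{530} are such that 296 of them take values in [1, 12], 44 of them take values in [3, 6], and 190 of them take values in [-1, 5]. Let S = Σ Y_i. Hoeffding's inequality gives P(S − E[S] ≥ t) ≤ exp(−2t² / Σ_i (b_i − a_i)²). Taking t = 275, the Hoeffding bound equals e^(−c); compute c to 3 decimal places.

Σ(b_i − a_i)² = 296·11² + 44·3² + 190·6² = 43052.
c = 2t² / 43052 = 2·275² / 43052 = 3.5132.

3.513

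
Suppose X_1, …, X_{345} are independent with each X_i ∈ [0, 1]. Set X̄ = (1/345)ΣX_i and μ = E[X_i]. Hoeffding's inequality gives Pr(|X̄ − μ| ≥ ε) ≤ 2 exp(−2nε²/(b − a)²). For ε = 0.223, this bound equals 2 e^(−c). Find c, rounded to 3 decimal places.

c = 2nε²/(b − a)² = 2·345·0.223² / 1² = 34.3130.

34.313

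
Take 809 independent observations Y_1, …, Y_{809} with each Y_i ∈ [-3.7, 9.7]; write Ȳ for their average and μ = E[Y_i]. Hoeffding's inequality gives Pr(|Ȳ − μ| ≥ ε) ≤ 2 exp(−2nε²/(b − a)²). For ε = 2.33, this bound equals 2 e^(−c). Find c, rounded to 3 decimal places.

c = 2nε²/(b − a)² = 2·809·2.33² / 13.4² = 48.9194.

48.919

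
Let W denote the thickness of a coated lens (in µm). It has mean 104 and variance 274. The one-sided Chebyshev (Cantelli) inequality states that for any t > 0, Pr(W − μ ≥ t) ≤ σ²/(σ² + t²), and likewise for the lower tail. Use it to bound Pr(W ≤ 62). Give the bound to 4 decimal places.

Here σ² = 274 and t = 42, so σ² + t² = 2038.
Cantelli's bound: 274/2038 = 0.1344.

0.1344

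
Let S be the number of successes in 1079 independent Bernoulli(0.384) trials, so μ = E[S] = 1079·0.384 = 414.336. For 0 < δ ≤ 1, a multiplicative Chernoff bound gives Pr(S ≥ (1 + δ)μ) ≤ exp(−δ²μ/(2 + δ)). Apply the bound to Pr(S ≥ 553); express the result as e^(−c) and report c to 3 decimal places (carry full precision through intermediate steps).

Write 553 = (1 + δ)μ, so δ = 553/414.336 − 1 = 0.3346656…
Then the exponent is δ²μ/(2 + δ) = (553 − μ)² / (μ·(2 + δ)) = 19.876966.

19.877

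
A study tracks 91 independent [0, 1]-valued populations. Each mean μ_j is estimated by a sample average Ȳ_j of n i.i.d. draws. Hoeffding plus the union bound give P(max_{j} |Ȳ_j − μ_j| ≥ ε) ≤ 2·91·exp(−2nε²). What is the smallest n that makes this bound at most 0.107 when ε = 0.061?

Need 2·91·exp(−2nε²) ≤ 0.107, i.e. exp(−2nε²) ≤ 0.107/182.
So 2nε² ≥ ln(182/0.107) = 7.438933.
Hence n ≥ 7.438933/(2·0.061²) = 999.588.
The smallest integer n is 1000.

1000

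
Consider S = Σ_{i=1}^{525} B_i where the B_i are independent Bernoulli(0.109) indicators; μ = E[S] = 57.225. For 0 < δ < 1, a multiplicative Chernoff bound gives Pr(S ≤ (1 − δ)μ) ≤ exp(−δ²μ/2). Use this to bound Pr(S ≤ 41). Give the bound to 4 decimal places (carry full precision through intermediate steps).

Write 41 = (1 − δ)μ, so δ = 1 − 41/57.225 = 0.2835299…
Then the exponent is δ²μ/2 = (μ − 41)²/(2μ) = 2.300137.
Bound = exp(−2.300137) = 0.10025.

0.1002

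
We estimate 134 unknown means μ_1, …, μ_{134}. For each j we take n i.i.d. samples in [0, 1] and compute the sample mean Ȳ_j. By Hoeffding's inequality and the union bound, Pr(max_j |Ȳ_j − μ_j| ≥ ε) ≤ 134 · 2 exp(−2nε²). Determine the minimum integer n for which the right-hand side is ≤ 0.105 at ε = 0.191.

Need 2·134·exp(−2nε²) ≤ 0.105, i.e. exp(−2nε²) ≤ 0.105/268.
So 2nε² ≥ ln(268/0.105) = 7.844782.
Hence n ≥ 7.844782/(2·0.191²) = 107.519.
The smallest integer n is 108.

108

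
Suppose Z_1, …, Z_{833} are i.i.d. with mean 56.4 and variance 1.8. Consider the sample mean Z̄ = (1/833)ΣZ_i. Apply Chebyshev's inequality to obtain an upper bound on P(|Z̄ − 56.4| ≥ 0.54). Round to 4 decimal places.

Var(Z̄) = Var(Z_i)/n = 1.8/833 = 0.0021609.
Chebyshev: P(|Z̄ − 56.4| ≥ 0.54) ≤ Var(Z̄)/(0.54)² = 1.8/(833·0.54²) = 0.0074.

0.0074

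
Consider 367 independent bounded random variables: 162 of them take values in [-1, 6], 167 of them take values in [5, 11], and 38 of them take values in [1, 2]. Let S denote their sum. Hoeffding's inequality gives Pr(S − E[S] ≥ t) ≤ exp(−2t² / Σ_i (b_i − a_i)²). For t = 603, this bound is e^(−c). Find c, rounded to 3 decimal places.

51.989

Σ(b_i − a_i)² = 162·7² + 167·6² + 38·1² = 13988.
c = 2t² / 13988 = 2·603² / 13988 = 51.9887.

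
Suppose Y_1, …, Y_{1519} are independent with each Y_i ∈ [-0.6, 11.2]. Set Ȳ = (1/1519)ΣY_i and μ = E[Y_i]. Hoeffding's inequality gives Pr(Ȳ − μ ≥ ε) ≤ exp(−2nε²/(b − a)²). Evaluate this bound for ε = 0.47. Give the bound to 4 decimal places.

Exponent: 2nε²/(b − a)² = 2·1519·0.47² / 11.8² = 4.81969.
Bound = exp(−4.81969) = 0.00807.

0.0081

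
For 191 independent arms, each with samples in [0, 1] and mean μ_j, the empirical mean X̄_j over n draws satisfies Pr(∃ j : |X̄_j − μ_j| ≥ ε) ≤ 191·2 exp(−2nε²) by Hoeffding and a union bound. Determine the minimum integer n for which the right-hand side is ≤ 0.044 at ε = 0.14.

232

Need 2·191·exp(−2nε²) ≤ 0.044, i.e. exp(−2nε²) ≤ 0.044/382.
So 2nε² ≥ ln(382/0.044) = 9.068986.
Hence n ≥ 9.068986/(2·0.14²) = 231.352.
The smallest integer n is 232.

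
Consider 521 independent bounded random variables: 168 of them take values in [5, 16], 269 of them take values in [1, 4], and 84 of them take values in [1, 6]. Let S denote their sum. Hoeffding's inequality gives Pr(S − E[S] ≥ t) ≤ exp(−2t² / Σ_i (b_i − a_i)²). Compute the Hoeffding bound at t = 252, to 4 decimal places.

0.0060

Σ(b_i − a_i)² = 168·11² + 269·3² + 84·5² = 24849.
Exponent = 2·252² / 24849 = 5.11119.
Bound = exp(−5.11119) = 0.00603.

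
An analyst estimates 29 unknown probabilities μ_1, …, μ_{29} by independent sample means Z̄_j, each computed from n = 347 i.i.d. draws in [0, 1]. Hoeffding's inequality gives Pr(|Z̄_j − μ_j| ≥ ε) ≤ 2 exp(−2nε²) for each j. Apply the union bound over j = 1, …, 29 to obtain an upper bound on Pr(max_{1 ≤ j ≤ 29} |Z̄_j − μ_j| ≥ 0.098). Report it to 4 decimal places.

0.0739

Per-experiment Hoeffding bound: 2·exp(−2·347·0.098²) = 2·exp(−6.66518) = 0.0025491.
Union bound over 29 events: 29·0.0025491 = 0.07392.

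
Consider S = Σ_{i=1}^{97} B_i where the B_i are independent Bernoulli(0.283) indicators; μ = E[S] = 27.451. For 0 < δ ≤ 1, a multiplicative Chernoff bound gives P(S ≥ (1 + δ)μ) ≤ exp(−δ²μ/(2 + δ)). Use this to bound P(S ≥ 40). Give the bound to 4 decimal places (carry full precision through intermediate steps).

Write 40 = (1 + δ)μ, so δ = 40/27.451 − 1 = 0.4571418…
Then the exponent is δ²μ/(2 + δ) = (40 − μ)² / (μ·(2 + δ)) = 2.334693.
Bound = exp(−2.334693) = 0.09684.

0.0968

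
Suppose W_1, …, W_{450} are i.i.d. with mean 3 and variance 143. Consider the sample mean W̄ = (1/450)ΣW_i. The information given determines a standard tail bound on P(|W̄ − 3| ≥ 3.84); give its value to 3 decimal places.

With mean and variance of each term known, Chebyshev's inequality bounds the deviation of the sum (or sample mean).
Var(W̄) = Var(W_i)/n = 143/450 = 0.31778.
Chebyshev: P(|W̄ − 3| ≥ 3.84) ≤ Var(W̄)/(3.84)² = 143/(450·3.84²) = 0.0216.

0.022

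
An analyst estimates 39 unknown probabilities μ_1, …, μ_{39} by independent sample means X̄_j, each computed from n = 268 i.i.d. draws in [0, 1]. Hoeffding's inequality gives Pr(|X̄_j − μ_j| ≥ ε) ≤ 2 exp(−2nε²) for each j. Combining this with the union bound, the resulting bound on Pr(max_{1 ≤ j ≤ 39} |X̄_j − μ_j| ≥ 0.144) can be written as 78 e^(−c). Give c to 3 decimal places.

Union bound over the 39 events: Pr(max_{1 ≤ j ≤ 39} |X̄_j − μ_j| ≥ 0.144) ≤ 39·2·exp(−2nε²) = 78 exp(−2·268·0.144²).
So c = 2·268·0.144² = 11.1145.

11.114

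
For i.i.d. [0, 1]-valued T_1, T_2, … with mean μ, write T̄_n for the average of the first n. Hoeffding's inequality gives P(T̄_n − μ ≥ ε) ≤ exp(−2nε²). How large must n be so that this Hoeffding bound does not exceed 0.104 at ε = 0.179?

36

Require exp(−2nε²) ≤ 0.104, i.e. 2nε² ≥ ln(1/0.104) = 2.263364.
So n ≥ 2.263364 / (2·0.179²) = 35.320.
The smallest integer n is 36.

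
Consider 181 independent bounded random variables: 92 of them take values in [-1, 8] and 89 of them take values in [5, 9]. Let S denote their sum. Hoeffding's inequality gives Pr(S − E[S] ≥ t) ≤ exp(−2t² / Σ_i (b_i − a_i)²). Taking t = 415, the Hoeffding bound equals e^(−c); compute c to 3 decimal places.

Σ(b_i − a_i)² = 92·9² + 89·4² = 8876.
c = 2t² / 8876 = 2·415² / 8876 = 38.8069.

38.807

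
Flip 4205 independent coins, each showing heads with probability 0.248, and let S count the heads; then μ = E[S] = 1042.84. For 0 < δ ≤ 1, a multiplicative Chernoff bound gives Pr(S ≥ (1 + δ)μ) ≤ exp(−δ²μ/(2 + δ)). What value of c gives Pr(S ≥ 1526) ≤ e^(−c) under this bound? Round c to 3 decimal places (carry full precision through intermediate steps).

90.875

Write 1526 = (1 + δ)μ, so δ = 1526/1042.84 − 1 = 0.4633117…
Then the exponent is δ²μ/(2 + δ) = (1526 − μ)² / (μ·(2 + δ)) = 90.875098.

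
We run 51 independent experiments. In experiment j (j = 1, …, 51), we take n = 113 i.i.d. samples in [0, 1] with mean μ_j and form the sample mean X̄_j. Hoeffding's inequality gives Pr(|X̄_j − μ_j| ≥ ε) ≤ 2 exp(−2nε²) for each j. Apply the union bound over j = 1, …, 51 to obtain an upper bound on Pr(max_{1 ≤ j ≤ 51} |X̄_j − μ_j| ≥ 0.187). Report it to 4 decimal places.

0.0377

Per-experiment Hoeffding bound: 2·exp(−2·113·0.187²) = 2·exp(−7.90299) = 0.00073927.
Union bound over 51 events: 51·0.00073927 = 0.03770.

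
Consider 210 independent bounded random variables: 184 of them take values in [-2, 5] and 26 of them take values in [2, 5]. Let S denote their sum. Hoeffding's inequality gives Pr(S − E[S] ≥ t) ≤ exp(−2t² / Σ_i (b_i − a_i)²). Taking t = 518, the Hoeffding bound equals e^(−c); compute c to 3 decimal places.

Σ(b_i − a_i)² = 184·7² + 26·3² = 9250.
c = 2t² / 9250 = 2·518² / 9250 = 58.0160.

58.016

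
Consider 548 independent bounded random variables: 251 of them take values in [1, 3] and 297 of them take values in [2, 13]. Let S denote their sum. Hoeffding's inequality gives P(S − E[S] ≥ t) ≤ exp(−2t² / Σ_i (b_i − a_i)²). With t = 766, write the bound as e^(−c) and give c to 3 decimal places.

Σ(b_i − a_i)² = 251·2² + 297·11² = 36941.
c = 2t² / 36941 = 2·766² / 36941 = 31.7672.

31.767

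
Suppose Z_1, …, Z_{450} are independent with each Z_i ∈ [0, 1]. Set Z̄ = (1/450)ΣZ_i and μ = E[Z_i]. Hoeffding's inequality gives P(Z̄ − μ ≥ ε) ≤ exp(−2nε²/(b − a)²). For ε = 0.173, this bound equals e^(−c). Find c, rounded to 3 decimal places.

26.936

c = 2nε²/(b − a)² = 2·450·0.173² / 1² = 26.9361.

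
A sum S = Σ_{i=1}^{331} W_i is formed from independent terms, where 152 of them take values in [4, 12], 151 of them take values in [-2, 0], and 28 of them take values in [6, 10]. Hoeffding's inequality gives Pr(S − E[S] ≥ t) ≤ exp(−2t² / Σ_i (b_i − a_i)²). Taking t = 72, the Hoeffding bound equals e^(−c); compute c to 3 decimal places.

Σ(b_i − a_i)² = 152·8² + 151·2² + 28·4² = 10780.
c = 2t² / 10780 = 2·72² / 10780 = 0.9618.

0.962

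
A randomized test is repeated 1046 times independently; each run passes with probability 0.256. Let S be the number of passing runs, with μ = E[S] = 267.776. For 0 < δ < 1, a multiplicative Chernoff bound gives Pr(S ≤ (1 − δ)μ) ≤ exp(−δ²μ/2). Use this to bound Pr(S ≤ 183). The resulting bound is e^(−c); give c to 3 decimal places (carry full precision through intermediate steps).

Write 183 = (1 − δ)μ, so δ = 1 − 183/267.776 = 0.316593…
Then the exponent is δ²μ/2 = (μ − 183)²/(2μ) = 13.419743.

13.420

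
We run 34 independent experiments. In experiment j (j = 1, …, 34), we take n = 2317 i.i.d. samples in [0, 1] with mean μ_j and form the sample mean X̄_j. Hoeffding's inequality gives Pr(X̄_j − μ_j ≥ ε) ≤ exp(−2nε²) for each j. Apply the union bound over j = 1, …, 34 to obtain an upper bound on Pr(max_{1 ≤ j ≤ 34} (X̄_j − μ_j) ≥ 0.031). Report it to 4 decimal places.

0.3958

Per-experiment Hoeffding bound: exp(−2·2317·0.031²) = exp(−4.45327) = 0.01164.
Union bound over 34 events: 34·0.01164 = 0.39577.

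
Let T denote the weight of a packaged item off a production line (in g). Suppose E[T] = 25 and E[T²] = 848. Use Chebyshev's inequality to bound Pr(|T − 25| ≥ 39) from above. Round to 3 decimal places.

0.147

Var(T) = E[T²] − (E[T])² = 848 − 625 = 223.
Chebyshev's inequality: Pr(|T − μ| ≥ t) ≤ Var(T)/t² = 223/1521 = 0.1466.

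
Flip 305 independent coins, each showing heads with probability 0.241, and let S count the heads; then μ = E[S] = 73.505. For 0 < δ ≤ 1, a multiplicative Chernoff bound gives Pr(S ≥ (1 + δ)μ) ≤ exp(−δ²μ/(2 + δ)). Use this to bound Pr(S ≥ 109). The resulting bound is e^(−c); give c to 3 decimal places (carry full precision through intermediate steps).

Write 109 = (1 + δ)μ, so δ = 109/73.505 − 1 = 0.4828923…
Then the exponent is δ²μ/(2 + δ) = (109 − μ)² / (μ·(2 + δ)) = 6.903345.

6.903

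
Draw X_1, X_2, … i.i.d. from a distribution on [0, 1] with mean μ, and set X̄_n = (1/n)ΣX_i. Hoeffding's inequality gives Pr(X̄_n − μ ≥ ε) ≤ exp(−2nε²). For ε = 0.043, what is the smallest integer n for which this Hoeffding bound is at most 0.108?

Require exp(−2nε²) ≤ 0.108, i.e. 2nε² ≥ ln(1/0.108) = 2.225624.
So n ≥ 2.225624 / (2·0.043²) = 601.845.
The smallest integer n is 602.

602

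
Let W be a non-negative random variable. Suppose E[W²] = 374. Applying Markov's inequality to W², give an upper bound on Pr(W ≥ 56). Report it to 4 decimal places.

0.1193

Since W ≥ 0, the event {W ≥ 56} is the same as {W² ≥ 3136}.
Markov's inequality applied to W² gives Pr(W² ≥ 3136) ≤ E[W²]/3136 = 374/3136 = 0.1193.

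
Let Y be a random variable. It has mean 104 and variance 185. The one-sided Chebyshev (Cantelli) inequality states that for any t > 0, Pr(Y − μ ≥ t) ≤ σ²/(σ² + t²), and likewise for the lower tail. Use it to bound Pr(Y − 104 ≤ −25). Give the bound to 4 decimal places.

Here σ² = 185 and t = 25, so σ² + t² = 810.
Cantelli's bound: 185/810 = 0.2284.

0.2284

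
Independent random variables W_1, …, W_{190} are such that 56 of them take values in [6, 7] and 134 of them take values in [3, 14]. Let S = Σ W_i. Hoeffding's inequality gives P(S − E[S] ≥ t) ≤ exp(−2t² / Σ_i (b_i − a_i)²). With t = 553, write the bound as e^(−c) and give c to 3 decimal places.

Σ(b_i − a_i)² = 56·1² + 134·11² = 16270.
c = 2t² / 16270 = 2·553² / 16270 = 37.5918.

37.592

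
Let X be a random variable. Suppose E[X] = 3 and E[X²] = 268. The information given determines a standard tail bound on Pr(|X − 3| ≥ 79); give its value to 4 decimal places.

0.0415

The first two moments determine the variance, so Chebyshev's inequality is the sharpest standard bound available.
Var(X) = E[X²] − (E[X])² = 268 − 9 = 259.
Chebyshev's inequality: Pr(|X − μ| ≥ t) ≤ Var(X)/t² = 259/6241 = 0.0415.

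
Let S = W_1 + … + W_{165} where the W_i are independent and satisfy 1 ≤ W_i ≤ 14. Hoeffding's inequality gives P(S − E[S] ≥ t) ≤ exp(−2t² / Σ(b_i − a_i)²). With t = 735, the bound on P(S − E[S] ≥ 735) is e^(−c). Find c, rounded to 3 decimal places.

Σ(b_i − a_i)² = 165·(13)² = 27885.
c = 2t²/27885 = 2·735²/27885 = 38.7466.

38.747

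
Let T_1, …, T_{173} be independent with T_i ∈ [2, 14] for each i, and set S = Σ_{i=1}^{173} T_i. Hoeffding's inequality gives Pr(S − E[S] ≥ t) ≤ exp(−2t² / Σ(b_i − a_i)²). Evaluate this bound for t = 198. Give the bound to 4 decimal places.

0.0430

Σ(b_i − a_i)² = 173·(12)² = 24912.
Exponent = 2·198²/24912 = 3.1474.
Bound = exp(−3.1474) = 0.04296.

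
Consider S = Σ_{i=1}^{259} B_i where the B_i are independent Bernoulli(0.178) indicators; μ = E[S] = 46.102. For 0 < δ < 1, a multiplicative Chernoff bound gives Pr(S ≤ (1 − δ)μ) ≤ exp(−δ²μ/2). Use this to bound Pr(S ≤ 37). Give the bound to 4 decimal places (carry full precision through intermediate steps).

0.4072

Write 37 = (1 − δ)μ, so δ = 1 − 37/46.102 = 0.1974318…
Then the exponent is δ²μ/2 = (μ − 37)²/(2μ) = 0.898512.
Bound = exp(−0.898512) = 0.40718.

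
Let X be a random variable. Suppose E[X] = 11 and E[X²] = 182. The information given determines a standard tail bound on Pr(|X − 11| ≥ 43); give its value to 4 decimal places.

The first two moments determine the variance, so Chebyshev's inequality is the sharpest standard bound available.
Var(X) = E[X²] − (E[X])² = 182 − 121 = 61.
Chebyshev's inequality: Pr(|X − μ| ≥ t) ≤ Var(X)/t² = 61/1849 = 0.0330.

0.0330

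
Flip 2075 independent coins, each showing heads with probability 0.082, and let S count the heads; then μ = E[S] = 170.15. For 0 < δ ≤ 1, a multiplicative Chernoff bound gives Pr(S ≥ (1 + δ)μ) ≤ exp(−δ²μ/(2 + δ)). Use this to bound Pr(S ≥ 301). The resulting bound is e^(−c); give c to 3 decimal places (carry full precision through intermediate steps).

36.340

Write 301 = (1 + δ)μ, so δ = 301/170.15 − 1 = 0.7690273…
Then the exponent is δ²μ/(2 + δ) = (301 − μ)² / (μ·(2 + δ)) = 36.340279.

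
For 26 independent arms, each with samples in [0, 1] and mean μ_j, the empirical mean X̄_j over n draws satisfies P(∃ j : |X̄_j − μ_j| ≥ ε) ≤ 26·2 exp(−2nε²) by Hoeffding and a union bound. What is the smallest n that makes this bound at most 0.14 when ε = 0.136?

160

Need 2·26·exp(−2nε²) ≤ 0.14, i.e. exp(−2nε²) ≤ 0.14/52.
So 2nε² ≥ ln(52/0.14) = 5.917357.
Hence n ≥ 5.917357/(2·0.136²) = 159.963.
The smallest integer n is 160.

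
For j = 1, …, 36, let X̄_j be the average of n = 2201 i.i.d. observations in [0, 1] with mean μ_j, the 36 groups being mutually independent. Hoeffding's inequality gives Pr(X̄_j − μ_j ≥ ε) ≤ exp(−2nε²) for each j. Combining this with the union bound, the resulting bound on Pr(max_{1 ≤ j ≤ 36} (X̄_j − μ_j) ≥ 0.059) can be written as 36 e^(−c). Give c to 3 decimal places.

Union bound over the 36 events: Pr(max_{1 ≤ j ≤ 36} (X̄_j − μ_j) ≥ 0.059) ≤ 36·exp(−2nε²) = 36 exp(−2·2201·0.059²).
So c = 2·2201·0.059² = 15.3234.

15.323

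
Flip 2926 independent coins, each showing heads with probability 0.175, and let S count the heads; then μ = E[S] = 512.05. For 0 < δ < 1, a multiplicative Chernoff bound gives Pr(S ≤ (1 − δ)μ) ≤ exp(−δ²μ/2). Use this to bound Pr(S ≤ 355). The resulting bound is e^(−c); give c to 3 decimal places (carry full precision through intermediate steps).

24.084

Write 355 = (1 − δ)μ, so δ = 1 − 355/512.05 = 0.3067083…
Then the exponent is δ²μ/2 = (μ − 355)²/(2μ) = 24.084272.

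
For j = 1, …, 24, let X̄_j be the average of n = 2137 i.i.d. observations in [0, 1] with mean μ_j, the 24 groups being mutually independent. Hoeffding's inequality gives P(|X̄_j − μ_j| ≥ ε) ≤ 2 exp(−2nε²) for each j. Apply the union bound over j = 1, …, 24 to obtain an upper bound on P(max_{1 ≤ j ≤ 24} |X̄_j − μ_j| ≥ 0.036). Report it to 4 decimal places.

0.1886

Per-experiment Hoeffding bound: 2·exp(−2·2137·0.036²) = 2·exp(−5.53910) = 0.0078601.
Union bound over 24 events: 24·0.0078601 = 0.18864.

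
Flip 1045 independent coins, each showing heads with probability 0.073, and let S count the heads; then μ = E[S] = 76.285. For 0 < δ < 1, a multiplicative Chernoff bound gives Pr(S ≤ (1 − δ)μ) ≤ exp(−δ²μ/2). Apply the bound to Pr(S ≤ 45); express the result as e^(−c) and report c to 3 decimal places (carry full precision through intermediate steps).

Write 45 = (1 − δ)μ, so δ = 1 − 45/76.285 = 0.4101068…
Then the exponent is δ²μ/2 = (μ − 45)²/(2μ) = 6.415096.

6.415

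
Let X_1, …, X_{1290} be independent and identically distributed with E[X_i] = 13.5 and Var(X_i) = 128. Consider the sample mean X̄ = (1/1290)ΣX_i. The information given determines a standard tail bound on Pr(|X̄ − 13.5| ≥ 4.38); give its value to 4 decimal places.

0.0052

With mean and variance of each term known, Chebyshev's inequality bounds the deviation of the sum (or sample mean).
Var(X̄) = Var(X_i)/n = 128/1290 = 0.099225.
Chebyshev: Pr(|X̄ − 13.5| ≥ 4.38) ≤ Var(X̄)/(4.38)² = 128/(1290·4.38²) = 0.0052.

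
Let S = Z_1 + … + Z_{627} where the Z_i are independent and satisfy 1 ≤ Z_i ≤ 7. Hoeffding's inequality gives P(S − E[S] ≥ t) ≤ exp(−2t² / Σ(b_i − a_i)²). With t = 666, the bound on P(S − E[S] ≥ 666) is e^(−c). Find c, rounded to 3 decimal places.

Σ(b_i − a_i)² = 627·(6)² = 22572.
c = 2t²/22572 = 2·666²/22572 = 39.3014.

39.301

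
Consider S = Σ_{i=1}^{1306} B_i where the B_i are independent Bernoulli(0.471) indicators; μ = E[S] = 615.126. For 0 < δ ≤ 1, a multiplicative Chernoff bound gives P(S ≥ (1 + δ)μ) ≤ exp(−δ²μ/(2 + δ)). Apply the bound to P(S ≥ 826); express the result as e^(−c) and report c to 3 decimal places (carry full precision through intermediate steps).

Write 826 = (1 + δ)μ, so δ = 826/615.126 − 1 = 0.3428143…
Then the exponent is δ²μ/(2 + δ) = (826 − μ)² / (μ·(2 + δ)) = 30.856319.

30.856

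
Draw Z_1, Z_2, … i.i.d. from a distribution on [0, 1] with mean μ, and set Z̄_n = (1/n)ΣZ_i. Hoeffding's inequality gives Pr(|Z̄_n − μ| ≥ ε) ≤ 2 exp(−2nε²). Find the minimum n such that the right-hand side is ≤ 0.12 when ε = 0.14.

Require 2·exp(−2nε²) ≤ 0.12, i.e. 2nε² ≥ ln(2/0.12) = 2.813411.
So n ≥ 2.813411 / (2·0.14²) = 71.771.
The smallest integer n is 72.

72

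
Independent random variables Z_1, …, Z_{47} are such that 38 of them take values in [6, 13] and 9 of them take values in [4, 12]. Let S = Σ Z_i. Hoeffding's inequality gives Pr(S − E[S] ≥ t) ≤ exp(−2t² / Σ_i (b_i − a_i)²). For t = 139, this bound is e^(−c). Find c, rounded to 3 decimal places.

Σ(b_i − a_i)² = 38·7² + 9·8² = 2438.
c = 2t² / 2438 = 2·139² / 2438 = 15.8499.

15.850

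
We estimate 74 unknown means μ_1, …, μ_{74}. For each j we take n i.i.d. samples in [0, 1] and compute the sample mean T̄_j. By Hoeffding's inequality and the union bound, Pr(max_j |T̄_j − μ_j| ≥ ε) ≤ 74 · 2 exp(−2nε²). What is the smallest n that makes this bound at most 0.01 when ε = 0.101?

Need 2·74·exp(−2nε²) ≤ 0.01, i.e. exp(−2nε²) ≤ 0.01/148.
So 2nε² ≥ ln(148/0.01) = 9.602382.
Hence n ≥ 9.602382/(2·0.101²) = 470.659.
The smallest integer n is 471.

471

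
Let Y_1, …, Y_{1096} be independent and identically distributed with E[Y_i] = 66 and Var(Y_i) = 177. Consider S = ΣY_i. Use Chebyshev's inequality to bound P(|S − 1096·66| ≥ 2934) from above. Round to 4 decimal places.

0.0225

Var(S) = n·Var(Y_i) = 1096·177 = 193992.
Chebyshev: P(|S − 1096·66| ≥ 2934) ≤ Var(S)/2934² = 193992/8608356 = 0.0225.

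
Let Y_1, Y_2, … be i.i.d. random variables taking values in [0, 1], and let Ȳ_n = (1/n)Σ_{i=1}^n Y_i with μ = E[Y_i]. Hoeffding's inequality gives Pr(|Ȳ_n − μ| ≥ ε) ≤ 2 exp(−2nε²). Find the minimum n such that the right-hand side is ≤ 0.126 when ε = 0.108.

119

Require 2·exp(−2nε²) ≤ 0.126, i.e. 2nε² ≥ ln(2/0.126) = 2.764621.
So n ≥ 2.764621 / (2·0.108²) = 118.511.
The smallest integer n is 119.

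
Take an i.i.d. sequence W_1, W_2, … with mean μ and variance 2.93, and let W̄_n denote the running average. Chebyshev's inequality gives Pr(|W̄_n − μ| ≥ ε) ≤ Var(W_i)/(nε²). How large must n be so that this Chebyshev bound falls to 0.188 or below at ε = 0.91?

Require 2.93/(n·0.91²) ≤ 0.188, i.e. n ≥ 2.93/(0.188·0.91²) = 18.820.
The smallest integer n is 19.

19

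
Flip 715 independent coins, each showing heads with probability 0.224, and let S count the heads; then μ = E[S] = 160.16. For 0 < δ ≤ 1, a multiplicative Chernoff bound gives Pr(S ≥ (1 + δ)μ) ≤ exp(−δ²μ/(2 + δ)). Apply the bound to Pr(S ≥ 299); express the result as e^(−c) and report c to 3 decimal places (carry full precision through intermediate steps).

41.982

Write 299 = (1 + δ)μ, so δ = 299/160.16 − 1 = 0.8668831…
Then the exponent is δ²μ/(2 + δ) = (299 − μ)² / (μ·(2 + δ)) = 41.982197.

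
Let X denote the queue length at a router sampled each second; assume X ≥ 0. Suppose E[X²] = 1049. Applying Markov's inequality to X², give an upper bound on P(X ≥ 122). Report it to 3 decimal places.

0.070

Since X ≥ 0, the event {X ≥ 122} is the same as {X² ≥ 14884}.
Markov's inequality applied to X² gives P(X² ≥ 14884) ≤ E[X²]/14884 = 1049/14884 = 0.0705.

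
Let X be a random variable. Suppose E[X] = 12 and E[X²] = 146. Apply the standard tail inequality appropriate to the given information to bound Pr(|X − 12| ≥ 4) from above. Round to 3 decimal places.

0.125

The first two moments determine the variance, so Chebyshev's inequality is the sharpest standard bound available.
Var(X) = E[X²] − (E[X])² = 146 − 144 = 2.
Chebyshev's inequality: Pr(|X − μ| ≥ t) ≤ Var(X)/t² = 2/16 = 0.1250.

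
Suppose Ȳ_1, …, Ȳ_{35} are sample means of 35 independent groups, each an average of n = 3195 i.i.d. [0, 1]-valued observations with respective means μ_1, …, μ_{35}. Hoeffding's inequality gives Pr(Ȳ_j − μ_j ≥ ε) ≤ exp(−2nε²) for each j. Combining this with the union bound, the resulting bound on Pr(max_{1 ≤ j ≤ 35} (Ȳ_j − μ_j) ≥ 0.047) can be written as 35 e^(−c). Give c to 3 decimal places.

14.116

Union bound over the 35 events: Pr(max_{1 ≤ j ≤ 35} (Ȳ_j − μ_j) ≥ 0.047) ≤ 35·exp(−2nε²) = 35 exp(−2·3195·0.047²).
So c = 2·3195·0.047² = 14.1155.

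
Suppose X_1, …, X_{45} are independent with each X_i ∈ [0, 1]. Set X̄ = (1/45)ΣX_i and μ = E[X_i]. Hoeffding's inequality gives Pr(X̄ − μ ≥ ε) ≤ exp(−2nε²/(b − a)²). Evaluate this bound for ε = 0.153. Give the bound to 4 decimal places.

Exponent: 2nε²/(b − a)² = 2·45·0.153² / 1² = 2.10681.
Bound = exp(−2.10681) = 0.12163.

0.1216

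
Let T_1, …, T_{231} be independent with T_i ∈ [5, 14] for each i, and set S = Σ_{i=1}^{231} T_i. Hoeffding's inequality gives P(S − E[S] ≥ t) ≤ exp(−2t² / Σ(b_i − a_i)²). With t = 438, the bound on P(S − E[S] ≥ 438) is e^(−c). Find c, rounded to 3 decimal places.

Σ(b_i − a_i)² = 231·(9)² = 18711.
c = 2t²/18711 = 2·438²/18711 = 20.5060.

20.506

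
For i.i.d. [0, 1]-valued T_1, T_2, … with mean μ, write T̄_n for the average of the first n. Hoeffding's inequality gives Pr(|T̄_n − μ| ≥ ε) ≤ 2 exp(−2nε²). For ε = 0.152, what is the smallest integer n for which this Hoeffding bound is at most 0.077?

71

Require 2·exp(−2nε²) ≤ 0.077, i.e. 2nε² ≥ ln(2/0.077) = 3.257097.
So n ≥ 3.257097 / (2·0.152²) = 70.488.
The smallest integer n is 71.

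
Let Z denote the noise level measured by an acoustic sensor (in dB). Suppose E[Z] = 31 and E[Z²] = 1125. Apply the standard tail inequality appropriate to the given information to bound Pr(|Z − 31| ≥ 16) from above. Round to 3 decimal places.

0.641

The first two moments determine the variance, so Chebyshev's inequality is the sharpest standard bound available.
Var(Z) = E[Z²] − (E[Z])² = 1125 − 961 = 164.
Chebyshev's inequality: Pr(|Z − μ| ≥ t) ≤ Var(Z)/t² = 164/256 = 0.6406.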